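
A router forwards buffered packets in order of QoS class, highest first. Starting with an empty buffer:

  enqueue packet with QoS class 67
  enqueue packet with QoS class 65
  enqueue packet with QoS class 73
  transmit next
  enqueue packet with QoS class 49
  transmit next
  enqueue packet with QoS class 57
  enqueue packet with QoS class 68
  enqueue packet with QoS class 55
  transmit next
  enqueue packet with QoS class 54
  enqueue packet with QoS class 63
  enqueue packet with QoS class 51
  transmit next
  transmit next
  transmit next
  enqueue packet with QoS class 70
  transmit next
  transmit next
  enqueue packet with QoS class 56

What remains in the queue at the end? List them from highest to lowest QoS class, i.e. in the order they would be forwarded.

56 → 54 → 51 → 49

insert 67 → {67}
insert 65 → {67, 65}
insert 73 → {73, 67, 65}
transmit next → 73; now {67, 65}
insert 49 → {67, 65, 49}
transmit next → 67; now {65, 49}
insert 57 → {65, 57, 49}
insert 68 → {68, 65, 57, 49}
insert 55 → {68, 65, 57, 55, 49}
transmit next → 68; now {65, 57, 55, 49}
insert 54 → {65, 57, 55, 54, 49}
insert 63 → {65, 63, 57, 55, 54, 49}
insert 51 → {65, 63, 57, 55, 54, 51, 49}
transmit next → 65; now {63, 57, 55, 54, 51, 49}
transmit next → 63; now {57, 55, 54, 51, 49}
transmit next → 57; now {55, 54, 51, 49}
insert 70 → {70, 55, 54, 51, 49}
transmit next → 70; now {55, 54, 51, 49}
transmit next → 55; now {54, 51, 49}
insert 56 → {56, 54, 51, 49}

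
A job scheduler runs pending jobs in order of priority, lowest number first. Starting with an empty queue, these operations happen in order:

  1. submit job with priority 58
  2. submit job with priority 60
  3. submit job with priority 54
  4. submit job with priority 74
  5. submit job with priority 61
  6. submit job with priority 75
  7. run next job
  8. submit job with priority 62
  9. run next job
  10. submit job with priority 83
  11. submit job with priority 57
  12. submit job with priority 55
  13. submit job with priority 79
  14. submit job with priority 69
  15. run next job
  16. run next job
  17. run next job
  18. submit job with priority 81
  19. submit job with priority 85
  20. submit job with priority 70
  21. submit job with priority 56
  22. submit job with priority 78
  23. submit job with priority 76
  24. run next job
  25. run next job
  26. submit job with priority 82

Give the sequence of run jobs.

insert 58 → {58}
insert 60 → {58, 60}
insert 54 → {54, 58, 60}
insert 74 → {54, 58, 60, 74}
insert 61 → {54, 58, 60, 61, 74}
insert 75 → {54, 58, 60, 61, 74, 75}
run next job → 54; now {58, 60, 61, 74, 75}
insert 62 → {58, 60, 61, 62, 74, 75}
run next job → 58; now {60, 61, 62, 74, 75}
insert 83 → {60, 61, 62, 74, 75, 83}
insert 57 → {57, 60, 61, 62, 74, 75, 83}
insert 55 → {55, 57, 60, 61, 62, 74, 75, 83}
insert 79 → {55, 57, 60, 61, 62, 74, 75, 79, 83}
insert 69 → {55, 57, 60, 61, 62, 69, 74, 75, 79, 83}
run next job → 55; now {57, 60, 61, 62, 69, 74, 75, 79, 83}
run next job → 57; now {60, 61, 62, 69, 74, 75, 79, 83}
run next job → 60; now {61, 62, 69, 74, 75, 79, 83}
insert 81 → {61, 62, 69, 74, 75, 79, 81, 83}
insert 85 → {61, 62, 69, 74, 75, 79, 81, 83, 85}
insert 70 → {61, 62, 69, 70, 74, 75, 79, 81, 83, 85}
insert 56 → {56, 61, 62, 69, 70, 74, 75, 79, 81, 83, 85}
insert 78 → {56, 61, 62, 69, 70, 74, 75, 78, 79, 81, 83, 85}
insert 76 → {56, 61, 62, 69, 70, 74, 75, 76, 78, 79, 81, 83, 85}
run next job → 56; now {61, 62, 69, 70, 74, 75, 76, 78, 79, 81, 83, 85}
run next job → 61; now {62, 69, 70, 74, 75, 76, 78, 79, 81, 83, 85}
insert 82 → {62, 69, 70, 74, 75, 76, 78, 79, 81, 82, 83, 85}

54, 58, 55, 57, 60, 56, 61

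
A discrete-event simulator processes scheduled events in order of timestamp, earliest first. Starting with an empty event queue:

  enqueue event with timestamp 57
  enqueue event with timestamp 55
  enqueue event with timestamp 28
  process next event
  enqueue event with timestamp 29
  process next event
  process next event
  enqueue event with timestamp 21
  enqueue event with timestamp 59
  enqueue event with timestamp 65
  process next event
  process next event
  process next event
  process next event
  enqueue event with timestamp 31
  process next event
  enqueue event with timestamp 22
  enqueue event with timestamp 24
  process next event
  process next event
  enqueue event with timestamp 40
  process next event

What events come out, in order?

insert 57 → {57}
insert 55 → {55, 57}
insert 28 → {28, 55, 57}
process next event → 28; now {55, 57}
insert 29 → {29, 55, 57}
process next event → 29; now {55, 57}
process next event → 55; now {57}
insert 21 → {21, 57}
insert 59 → {21, 57, 59}
insert 65 → {21, 57, 59, 65}
process next event → 21; now {57, 59, 65}
process next event → 57; now {59, 65}
process next event → 59; now {65}
process next event → 65; now {}
insert 31 → {31}
process next event → 31; now {}
insert 22 → {22}
insert 24 → {22, 24}
process next event → 22; now {24}
process next event → 24; now {}
insert 40 → {40}
process next event → 40; now {}

[28, 29, 55, 21, 57, 59, 65, 31, 22, 24, 40]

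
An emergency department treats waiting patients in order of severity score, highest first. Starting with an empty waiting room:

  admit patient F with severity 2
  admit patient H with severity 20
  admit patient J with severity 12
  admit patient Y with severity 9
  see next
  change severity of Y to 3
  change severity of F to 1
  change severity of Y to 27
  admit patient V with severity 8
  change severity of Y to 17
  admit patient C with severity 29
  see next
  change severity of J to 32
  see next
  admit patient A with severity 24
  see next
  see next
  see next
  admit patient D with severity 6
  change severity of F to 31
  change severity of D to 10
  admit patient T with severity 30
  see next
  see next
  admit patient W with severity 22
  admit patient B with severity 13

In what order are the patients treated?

H, C, J, A, Y, V, F, T

add F (severity 2) → {F:2}
add H (severity 20) → {H:20, F:2}
add J (severity 12) → {H:20, J:12, F:2}
add Y (severity 9) → {H:20, J:12, Y:9, F:2}
see next → H; now {J:12, Y:9, F:2}
update Y to severity 3 → {J:12, Y:3, F:2}
update F to severity 1 → {J:12, Y:3, F:1}
update Y to severity 27 → {Y:27, J:12, F:1}
add V (severity 8) → {Y:27, J:12, V:8, F:1}
update Y to severity 17 → {Y:17, J:12, V:8, F:1}
add C (severity 29) → {C:29, Y:17, J:12, V:8, F:1}
see next → C; now {Y:17, J:12, V:8, F:1}
update J to severity 32 → {J:32, Y:17, V:8, F:1}
see next → J; now {Y:17, V:8, F:1}
add A (severity 24) → {A:24, Y:17, V:8, F:1}
see next → A; now {Y:17, V:8, F:1}
see next → Y; now {V:8, F:1}
see next → V; now {F:1}
add D (severity 6) → {D:6, F:1}
update F to severity 31 → {F:31, D:6}
update D to severity 10 → {F:31, D:10}
add T (severity 30) → {F:31, T:30, D:10}
see next → F; now {T:30, D:10}
see next → T; now {D:10}
add W (severity 22) → {W:22, D:10}
add B (severity 13) → {W:22, B:13, D:10}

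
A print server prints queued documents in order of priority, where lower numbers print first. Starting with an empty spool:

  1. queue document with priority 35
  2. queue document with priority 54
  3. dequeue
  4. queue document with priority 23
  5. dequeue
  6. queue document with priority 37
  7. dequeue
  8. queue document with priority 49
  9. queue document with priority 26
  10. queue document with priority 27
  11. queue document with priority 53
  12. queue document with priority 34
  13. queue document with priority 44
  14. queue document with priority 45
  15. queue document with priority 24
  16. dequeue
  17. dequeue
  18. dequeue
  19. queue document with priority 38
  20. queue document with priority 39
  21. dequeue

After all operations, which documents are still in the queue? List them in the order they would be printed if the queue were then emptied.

38 → 39 → 44 → 45 → 49 → 53 → 54

insert 35 → {35}
insert 54 → {35, 54}
dequeue → 35; now {54}
insert 23 → {23, 54}
dequeue → 23; now {54}
insert 37 → {37, 54}
dequeue → 37; now {54}
insert 49 → {49, 54}
insert 26 → {26, 49, 54}
insert 27 → {26, 27, 49, 54}
insert 53 → {26, 27, 49, 53, 54}
insert 34 → {26, 27, 34, 49, 53, 54}
insert 44 → {26, 27, 34, 44, 49, 53, 54}
insert 45 → {26, 27, 34, 44, 45, 49, 53, 54}
insert 24 → {24, 26, 27, 34, 44, 45, 49, 53, 54}
dequeue → 24; now {26, 27, 34, 44, 45, 49, 53, 54}
dequeue → 26; now {27, 34, 44, 45, 49, 53, 54}
dequeue → 27; now {34, 44, 45, 49, 53, 54}
insert 38 → {34, 38, 44, 45, 49, 53, 54}
insert 39 → {34, 38, 39, 44, 45, 49, 53, 54}
dequeue → 34; now {38, 39, 44, 45, 49, 53, 54}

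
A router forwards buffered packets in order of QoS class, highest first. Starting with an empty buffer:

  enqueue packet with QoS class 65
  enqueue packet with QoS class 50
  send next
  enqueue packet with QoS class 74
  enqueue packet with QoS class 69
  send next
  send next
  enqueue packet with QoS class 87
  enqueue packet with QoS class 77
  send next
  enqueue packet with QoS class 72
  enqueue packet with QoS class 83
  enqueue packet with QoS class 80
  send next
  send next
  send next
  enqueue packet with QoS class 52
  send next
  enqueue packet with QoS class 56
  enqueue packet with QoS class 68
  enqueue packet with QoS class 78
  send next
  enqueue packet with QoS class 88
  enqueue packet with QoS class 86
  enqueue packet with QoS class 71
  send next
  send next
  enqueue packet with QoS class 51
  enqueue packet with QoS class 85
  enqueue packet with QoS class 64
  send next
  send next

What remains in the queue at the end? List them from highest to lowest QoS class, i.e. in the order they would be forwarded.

insert 65 → {65}
insert 50 → {65, 50}
send next → 65; now {50}
insert 74 → {74, 50}
insert 69 → {74, 69, 50}
send next → 74; now {69, 50}
send next → 69; now {50}
insert 87 → {87, 50}
insert 77 → {87, 77, 50}
send next → 87; now {77, 50}
insert 72 → {77, 72, 50}
insert 83 → {83, 77, 72, 50}
insert 80 → {83, 80, 77, 72, 50}
send next → 83; now {80, 77, 72, 50}
send next → 80; now {77, 72, 50}
send next → 77; now {72, 50}
insert 52 → {72, 52, 50}
send next → 72; now {52, 50}
insert 56 → {56, 52, 50}
insert 68 → {68, 56, 52, 50}
insert 78 → {78, 68, 56, 52, 50}
send next → 78; now {68, 56, 52, 50}
insert 88 → {88, 68, 56, 52, 50}
insert 86 → {88, 86, 68, 56, 52, 50}
insert 71 → {88, 86, 71, 68, 56, 52, 50}
send next → 88; now {86, 71, 68, 56, 52, 50}
send next → 86; now {71, 68, 56, 52, 50}
insert 51 → {71, 68, 56, 52, 51, 50}
insert 85 → {85, 71, 68, 56, 52, 51, 50}
insert 64 → {85, 71, 68, 64, 56, 52, 51, 50}
send next → 85; now {71, 68, 64, 56, 52, 51, 50}
send next → 71; now {68, 64, 56, 52, 51, 50}

68 → 64 → 56 → 52 → 51 → 50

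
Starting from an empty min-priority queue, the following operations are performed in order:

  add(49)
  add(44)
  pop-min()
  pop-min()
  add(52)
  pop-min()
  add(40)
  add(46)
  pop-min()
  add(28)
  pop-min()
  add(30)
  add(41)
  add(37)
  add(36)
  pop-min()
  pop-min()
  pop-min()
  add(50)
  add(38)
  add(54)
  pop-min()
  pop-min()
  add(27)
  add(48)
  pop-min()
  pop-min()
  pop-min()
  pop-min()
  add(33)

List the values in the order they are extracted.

insert 49 → {49}
insert 44 → {44, 49}
pop-min → 44; now {49}
pop-min → 49; now {}
insert 52 → {52}
pop-min → 52; now {}
insert 40 → {40}
insert 46 → {40, 46}
pop-min → 40; now {46}
insert 28 → {28, 46}
pop-min → 28; now {46}
insert 30 → {30, 46}
insert 41 → {30, 41, 46}
insert 37 → {30, 37, 41, 46}
insert 36 → {30, 36, 37, 41, 46}
pop-min → 30; now {36, 37, 41, 46}
pop-min → 36; now {37, 41, 46}
pop-min → 37; now {41, 46}
insert 50 → {41, 46, 50}
insert 38 → {38, 41, 46, 50}
insert 54 → {38, 41, 46, 50, 54}
pop-min → 38; now {41, 46, 50, 54}
pop-min → 41; now {46, 50, 54}
insert 27 → {27, 46, 50, 54}
insert 48 → {27, 46, 48, 50, 54}
pop-min → 27; now {46, 48, 50, 54}
pop-min → 46; now {48, 50, 54}
pop-min → 48; now {50, 54}
pop-min → 50; now {54}
insert 33 → {33, 54}

44, 49, 52, 40, 28, 30, 36, 37, 38, 41, 27, 46, 48, 50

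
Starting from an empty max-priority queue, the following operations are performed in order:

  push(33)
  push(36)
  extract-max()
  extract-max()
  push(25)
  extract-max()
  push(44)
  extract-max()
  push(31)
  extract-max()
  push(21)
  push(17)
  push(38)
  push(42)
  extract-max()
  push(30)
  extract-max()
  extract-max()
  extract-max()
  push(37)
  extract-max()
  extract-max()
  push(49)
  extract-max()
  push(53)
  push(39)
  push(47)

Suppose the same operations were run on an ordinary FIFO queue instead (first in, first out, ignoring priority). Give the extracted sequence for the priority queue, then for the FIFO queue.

priority queue: 36, 33, 25, 44, 31, 42, 38, 30, 21, 37, 17, 49; FIFO queue: [33, 36, 25, 44, 31, 21, 17, 38, 42, 30, 37, 49]

insert 33 → {33}
insert 36 → {36, 33}
extract-max → 36; now {33}
extract-max → 33; now {}
insert 25 → {25}
extract-max → 25; now {}
insert 44 → {44}
extract-max → 44; now {}
insert 31 → {31}
extract-max → 31; now {}
insert 21 → {21}
insert 17 → {21, 17}
insert 38 → {38, 21, 17}
insert 42 → {42, 38, 21, 17}
extract-max → 42; now {38, 21, 17}
insert 30 → {38, 30, 21, 17}
extract-max → 38; now {30, 21, 17}
extract-max → 30; now {21, 17}
extract-max → 21; now {17}
insert 37 → {37, 17}
extract-max → 37; now {17}
extract-max → 17; now {}
insert 49 → {49}
extract-max → 49; now {}
insert 53 → {53}
insert 39 → {53, 39}
insert 47 → {53, 47, 39}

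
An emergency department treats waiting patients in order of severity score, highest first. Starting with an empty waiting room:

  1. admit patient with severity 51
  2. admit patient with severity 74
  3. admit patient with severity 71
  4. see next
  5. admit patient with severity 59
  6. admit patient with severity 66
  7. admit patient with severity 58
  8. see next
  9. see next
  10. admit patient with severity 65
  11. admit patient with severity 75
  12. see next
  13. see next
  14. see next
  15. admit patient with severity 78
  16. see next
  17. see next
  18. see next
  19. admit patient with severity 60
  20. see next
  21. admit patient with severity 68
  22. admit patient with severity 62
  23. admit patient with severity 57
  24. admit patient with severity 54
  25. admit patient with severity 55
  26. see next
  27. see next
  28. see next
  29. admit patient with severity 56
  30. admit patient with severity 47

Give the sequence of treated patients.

insert 51 → {51}
insert 74 → {74, 51}
insert 71 → {74, 71, 51}
see next → 74; now {71, 51}
insert 59 → {71, 59, 51}
insert 66 → {71, 66, 59, 51}
insert 58 → {71, 66, 59, 58, 51}
see next → 71; now {66, 59, 58, 51}
see next → 66; now {59, 58, 51}
insert 65 → {65, 59, 58, 51}
insert 75 → {75, 65, 59, 58, 51}
see next → 75; now {65, 59, 58, 51}
see next → 65; now {59, 58, 51}
see next → 59; now {58, 51}
insert 78 → {78, 58, 51}
see next → 78; now {58, 51}
see next → 58; now {51}
see next → 51; now {}
insert 60 → {60}
see next → 60; now {}
insert 68 → {68}
insert 62 → {68, 62}
insert 57 → {68, 62, 57}
insert 54 → {68, 62, 57, 54}
insert 55 → {68, 62, 57, 55, 54}
see next → 68; now {62, 57, 55, 54}
see next → 62; now {57, 55, 54}
see next → 57; now {55, 54}
insert 56 → {56, 55, 54}
insert 47 → {56, 55, 54, 47}

[74, 71, 66, 75, 65, 59, 78, 58, 51, 60, 68, 62, 57]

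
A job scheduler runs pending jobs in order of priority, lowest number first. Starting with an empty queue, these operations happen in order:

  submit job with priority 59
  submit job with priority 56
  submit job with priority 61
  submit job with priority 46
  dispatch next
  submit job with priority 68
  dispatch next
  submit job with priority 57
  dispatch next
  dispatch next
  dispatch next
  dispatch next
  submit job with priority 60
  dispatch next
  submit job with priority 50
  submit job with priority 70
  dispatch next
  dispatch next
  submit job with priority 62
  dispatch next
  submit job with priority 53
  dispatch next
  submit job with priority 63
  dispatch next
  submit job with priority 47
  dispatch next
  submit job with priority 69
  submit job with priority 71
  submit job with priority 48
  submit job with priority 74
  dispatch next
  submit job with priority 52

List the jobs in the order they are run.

46, 56, 57, 59, 61, 68, 60, 50, 70, 62, 53, 63, 47, 48

insert 59 → {59}
insert 56 → {56, 59}
insert 61 → {56, 59, 61}
insert 46 → {46, 56, 59, 61}
dispatch next → 46; now {56, 59, 61}
insert 68 → {56, 59, 61, 68}
dispatch next → 56; now {59, 61, 68}
insert 57 → {57, 59, 61, 68}
dispatch next → 57; now {59, 61, 68}
dispatch next → 59; now {61, 68}
dispatch next → 61; now {68}
dispatch next → 68; now {}
insert 60 → {60}
dispatch next → 60; now {}
insert 50 → {50}
insert 70 → {50, 70}
dispatch next → 50; now {70}
dispatch next → 70; now {}
insert 62 → {62}
dispatch next → 62; now {}
insert 53 → {53}
dispatch next → 53; now {}
insert 63 → {63}
dispatch next → 63; now {}
insert 47 → {47}
dispatch next → 47; now {}
insert 69 → {69}
insert 71 → {69, 71}
insert 48 → {48, 69, 71}
insert 74 → {48, 69, 71, 74}
dispatch next → 48; now {69, 71, 74}
insert 52 → {52, 69, 71, 74}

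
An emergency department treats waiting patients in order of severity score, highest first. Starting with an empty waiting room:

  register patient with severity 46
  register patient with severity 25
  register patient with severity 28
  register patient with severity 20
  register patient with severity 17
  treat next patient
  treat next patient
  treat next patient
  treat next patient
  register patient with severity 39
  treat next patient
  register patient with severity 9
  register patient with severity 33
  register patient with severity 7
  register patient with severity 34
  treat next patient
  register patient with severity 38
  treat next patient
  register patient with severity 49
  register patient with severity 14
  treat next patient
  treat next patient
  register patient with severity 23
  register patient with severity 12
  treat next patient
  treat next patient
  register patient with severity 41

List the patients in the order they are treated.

46, 28, 25, 20, 39, 34, 38, 49, 33, 23, 17

insert 46 → {46}
insert 25 → {46, 25}
insert 28 → {46, 28, 25}
insert 20 → {46, 28, 25, 20}
insert 17 → {46, 28, 25, 20, 17}
treat next patient → 46; now {28, 25, 20, 17}
treat next patient → 28; now {25, 20, 17}
treat next patient → 25; now {20, 17}
treat next patient → 20; now {17}
insert 39 → {39, 17}
treat next patient → 39; now {17}
insert 9 → {17, 9}
insert 33 → {33, 17, 9}
insert 7 → {33, 17, 9, 7}
insert 34 → {34, 33, 17, 9, 7}
treat next patient → 34; now {33, 17, 9, 7}
insert 38 → {38, 33, 17, 9, 7}
treat next patient → 38; now {33, 17, 9, 7}
insert 49 → {49, 33, 17, 9, 7}
insert 14 → {49, 33, 17, 14, 9, 7}
treat next patient → 49; now {33, 17, 14, 9, 7}
treat next patient → 33; now {17, 14, 9, 7}
insert 23 → {23, 17, 14, 9, 7}
insert 12 → {23, 17, 14, 12, 9, 7}
treat next patient → 23; now {17, 14, 12, 9, 7}
treat next patient → 17; now {14, 12, 9, 7}
insert 41 → {41, 14, 12, 9, 7}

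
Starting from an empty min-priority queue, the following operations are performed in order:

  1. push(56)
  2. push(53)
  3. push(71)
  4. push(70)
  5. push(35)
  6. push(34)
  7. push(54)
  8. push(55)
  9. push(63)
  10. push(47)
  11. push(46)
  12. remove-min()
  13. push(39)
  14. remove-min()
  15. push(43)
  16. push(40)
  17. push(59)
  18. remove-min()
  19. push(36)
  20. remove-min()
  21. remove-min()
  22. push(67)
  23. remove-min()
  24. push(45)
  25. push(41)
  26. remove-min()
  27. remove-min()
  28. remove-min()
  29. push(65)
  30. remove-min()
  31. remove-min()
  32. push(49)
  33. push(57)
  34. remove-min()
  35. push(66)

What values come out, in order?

insert 56 → {56}
insert 53 → {53, 56}
insert 71 → {53, 56, 71}
insert 70 → {53, 56, 70, 71}
insert 35 → {35, 53, 56, 70, 71}
insert 34 → {34, 35, 53, 56, 70, 71}
insert 54 → {34, 35, 53, 54, 56, 70, 71}
insert 55 → {34, 35, 53, 54, 55, 56, 70, 71}
insert 63 → {34, 35, 53, 54, 55, 56, 63, 70, 71}
insert 47 → {34, 35, 47, 53, 54, 55, 56, 63, 70, 71}
insert 46 → {34, 35, 46, 47, 53, 54, 55, 56, 63, 70, 71}
remove-min → 34; now {35, 46, 47, 53, 54, 55, 56, 63, 70, 71}
insert 39 → {35, 39, 46, 47, 53, 54, 55, 56, 63, 70, 71}
remove-min → 35; now {39, 46, 47, 53, 54, 55, 56, 63, 70, 71}
insert 43 → {39, 43, 46, 47, 53, 54, 55, 56, 63, 70, 71}
insert 40 → {39, 40, 43, 46, 47, 53, 54, 55, 56, 63, 70, 71}
insert 59 → {39, 40, 43, 46, 47, 53, 54, 55, 56, 59, 63, 70, 71}
remove-min → 39; now {40, 43, 46, 47, 53, 54, 55, 56, 59, 63, 70, 71}
insert 36 → {36, 40, 43, 46, 47, 53, 54, 55, 56, 59, 63, 70, 71}
remove-min → 36; now {40, 43, 46, 47, 53, 54, 55, 56, 59, 63, 70, 71}
remove-min → 40; now {43, 46, 47, 53, 54, 55, 56, 59, 63, 70, 71}
insert 67 → {43, 46, 47, 53, 54, 55, 56, 59, 63, 67, 70, 71}
remove-min → 43; now {46, 47, 53, 54, 55, 56, 59, 63, 67, 70, 71}
insert 45 → {45, 46, 47, 53, 54, 55, 56, 59, 63, 67, 70, 71}
insert 41 → {41, 45, 46, 47, 53, 54, 55, 56, 59, 63, 67, 70, 71}
remove-min → 41; now {45, 46, 47, 53, 54, 55, 56, 59, 63, 67, 70, 71}
remove-min → 45; now {46, 47, 53, 54, 55, 56, 59, 63, 67, 70, 71}
remove-min → 46; now {47, 53, 54, 55, 56, 59, 63, 67, 70, 71}
insert 65 → {47, 53, 54, 55, 56, 59, 63, 65, 67, 70, 71}
remove-min → 47; now {53, 54, 55, 56, 59, 63, 65, 67, 70, 71}
remove-min → 53; now {54, 55, 56, 59, 63, 65, 67, 70, 71}
insert 49 → {49, 54, 55, 56, 59, 63, 65, 67, 70, 71}
insert 57 → {49, 54, 55, 56, 57, 59, 63, 65, 67, 70, 71}
remove-min → 49; now {54, 55, 56, 57, 59, 63, 65, 67, 70, 71}
insert 66 → {54, 55, 56, 57, 59, 63, 65, 66, 67, 70, 71}

34, 35, 39, 36, 40, 43, 41, 45, 46, 47, 53, 49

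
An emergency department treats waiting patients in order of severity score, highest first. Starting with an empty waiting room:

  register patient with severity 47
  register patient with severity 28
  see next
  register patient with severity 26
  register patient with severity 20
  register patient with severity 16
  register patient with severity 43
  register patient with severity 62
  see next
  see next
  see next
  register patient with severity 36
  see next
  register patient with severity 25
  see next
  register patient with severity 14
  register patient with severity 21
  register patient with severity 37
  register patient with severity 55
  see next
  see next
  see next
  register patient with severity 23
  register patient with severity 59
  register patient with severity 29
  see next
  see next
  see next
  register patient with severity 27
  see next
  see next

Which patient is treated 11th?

insert 47 → {47}
insert 28 → {47, 28}
see next → 47; now {28}
insert 26 → {28, 26}
insert 20 → {28, 26, 20}
insert 16 → {28, 26, 20, 16}
insert 43 → {43, 28, 26, 20, 16}
insert 62 → {62, 43, 28, 26, 20, 16}
see next → 62; now {43, 28, 26, 20, 16}
see next → 43; now {28, 26, 20, 16}
see next → 28; now {26, 20, 16}
insert 36 → {36, 26, 20, 16}
see next → 36; now {26, 20, 16}
insert 25 → {26, 25, 20, 16}
see next → 26; now {25, 20, 16}
insert 14 → {25, 20, 16, 14}
insert 21 → {25, 21, 20, 16, 14}
insert 37 → {37, 25, 21, 20, 16, 14}
insert 55 → {55, 37, 25, 21, 20, 16, 14}
see next → 55; now {37, 25, 21, 20, 16, 14}
see next → 37; now {25, 21, 20, 16, 14}
see next → 25; now {21, 20, 16, 14}
insert 23 → {23, 21, 20, 16, 14}
insert 59 → {59, 23, 21, 20, 16, 14}
insert 29 → {59, 29, 23, 21, 20, 16, 14}
see next → 59; now {29, 23, 21, 20, 16, 14}
see next → 29; now {23, 21, 20, 16, 14}
see next → 23; now {21, 20, 16, 14}
insert 27 → {27, 21, 20, 16, 14}
see next → 27; now {21, 20, 16, 14}
see next → 21; now {20, 16, 14}

29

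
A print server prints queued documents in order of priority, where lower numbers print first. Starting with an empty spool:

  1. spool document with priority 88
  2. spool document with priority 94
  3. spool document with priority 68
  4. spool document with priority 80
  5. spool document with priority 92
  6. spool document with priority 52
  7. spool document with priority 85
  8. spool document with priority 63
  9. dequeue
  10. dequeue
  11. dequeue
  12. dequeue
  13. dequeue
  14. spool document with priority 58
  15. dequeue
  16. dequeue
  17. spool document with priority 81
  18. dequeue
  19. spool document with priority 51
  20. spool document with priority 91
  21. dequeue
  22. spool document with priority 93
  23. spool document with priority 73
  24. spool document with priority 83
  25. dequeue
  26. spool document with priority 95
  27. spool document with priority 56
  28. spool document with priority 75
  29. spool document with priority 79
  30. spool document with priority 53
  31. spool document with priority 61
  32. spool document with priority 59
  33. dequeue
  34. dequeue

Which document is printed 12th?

56

insert 88 → {88}
insert 94 → {88, 94}
insert 68 → {68, 88, 94}
insert 80 → {68, 80, 88, 94}
insert 92 → {68, 80, 88, 92, 94}
insert 52 → {52, 68, 80, 88, 92, 94}
insert 85 → {52, 68, 80, 85, 88, 92, 94}
insert 63 → {52, 63, 68, 80, 85, 88, 92, 94}
dequeue → 52; now {63, 68, 80, 85, 88, 92, 94}
dequeue → 63; now {68, 80, 85, 88, 92, 94}
dequeue → 68; now {80, 85, 88, 92, 94}
dequeue → 80; now {85, 88, 92, 94}
dequeue → 85; now {88, 92, 94}
insert 58 → {58, 88, 92, 94}
dequeue → 58; now {88, 92, 94}
dequeue → 88; now {92, 94}
insert 81 → {81, 92, 94}
dequeue → 81; now {92, 94}
insert 51 → {51, 92, 94}
insert 91 → {51, 91, 92, 94}
dequeue → 51; now {91, 92, 94}
insert 93 → {91, 92, 93, 94}
insert 73 → {73, 91, 92, 93, 94}
insert 83 → {73, 83, 91, 92, 93, 94}
dequeue → 73; now {83, 91, 92, 93, 94}
insert 95 → {83, 91, 92, 93, 94, 95}
insert 56 → {56, 83, 91, 92, 93, 94, 95}
insert 75 → {56, 75, 83, 91, 92, 93, 94, 95}
insert 79 → {56, 75, 79, 83, 91, 92, 93, 94, 95}
insert 53 → {53, 56, 75, 79, 83, 91, 92, 93, 94, 95}
insert 61 → {53, 56, 61, 75, 79, 83, 91, 92, 93, 94, 95}
insert 59 → {53, 56, 59, 61, 75, 79, 83, 91, 92, 93, 94, 95}
dequeue → 53; now {56, 59, 61, 75, 79, 83, 91, 92, 93, 94, 95}
dequeue → 56; now {59, 61, 75, 79, 83, 91, 92, 93, 94, 95}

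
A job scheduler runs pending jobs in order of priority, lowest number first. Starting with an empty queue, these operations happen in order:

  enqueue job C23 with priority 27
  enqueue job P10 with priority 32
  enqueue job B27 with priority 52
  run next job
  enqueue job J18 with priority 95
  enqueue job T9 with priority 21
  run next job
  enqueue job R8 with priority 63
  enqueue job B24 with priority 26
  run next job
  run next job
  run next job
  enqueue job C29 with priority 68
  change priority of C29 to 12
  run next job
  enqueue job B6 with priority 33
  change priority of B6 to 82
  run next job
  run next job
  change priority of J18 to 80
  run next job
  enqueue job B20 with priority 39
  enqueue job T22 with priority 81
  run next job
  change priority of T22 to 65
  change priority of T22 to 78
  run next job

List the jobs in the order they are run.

add C23 (priority 27) → {C23:27}
add P10 (priority 32) → {C23:27, P10:32}
add B27 (priority 52) → {C23:27, P10:32, B27:52}
run next job → C23; now {P10:32, B27:52}
add J18 (priority 95) → {P10:32, B27:52, J18:95}
add T9 (priority 21) → {T9:21, P10:32, B27:52, J18:95}
run next job → T9; now {P10:32, B27:52, J18:95}
add R8 (priority 63) → {P10:32, B27:52, R8:63, J18:95}
add B24 (priority 26) → {B24:26, P10:32, B27:52, R8:63, J18:95}
run next job → B24; now {P10:32, B27:52, R8:63, J18:95}
run next job → P10; now {B27:52, R8:63, J18:95}
run next job → B27; now {R8:63, J18:95}
add C29 (priority 68) → {R8:63, C29:68, J18:95}
update C29 to priority 12 → {C29:12, R8:63, J18:95}
run next job → C29; now {R8:63, J18:95}
add B6 (priority 33) → {B6:33, R8:63, J18:95}
update B6 to priority 82 → {R8:63, B6:82, J18:95}
run next job → R8; now {B6:82, J18:95}
run next job → B6; now {J18:95}
update J18 to priority 80 → {J18:80}
run next job → J18; now {}
add B20 (priority 39) → {B20:39}
add T22 (priority 81) → {B20:39, T22:81}
run next job → B20; now {T22:81}
update T22 to priority 65 → {T22:65}
update T22 to priority 78 → {T22:78}
run next job → T22; now {}

[C23, T9, B24, P10, B27, C29, R8, B6, J18, B20, T22]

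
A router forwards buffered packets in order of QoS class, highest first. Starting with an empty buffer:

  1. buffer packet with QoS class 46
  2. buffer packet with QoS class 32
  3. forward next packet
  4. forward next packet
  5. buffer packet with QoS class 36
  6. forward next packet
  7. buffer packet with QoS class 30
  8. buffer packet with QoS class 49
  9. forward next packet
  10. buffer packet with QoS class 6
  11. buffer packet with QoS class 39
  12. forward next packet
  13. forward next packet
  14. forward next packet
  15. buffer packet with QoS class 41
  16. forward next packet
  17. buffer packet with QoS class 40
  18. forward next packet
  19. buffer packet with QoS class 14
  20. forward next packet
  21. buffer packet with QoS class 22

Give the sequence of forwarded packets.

46 → 32 → 36 → 49 → 39 → 30 → 6 → 41 → 40 → 14

insert 46 → {46}
insert 32 → {46, 32}
forward next packet → 46; now {32}
forward next packet → 32; now {}
insert 36 → {36}
forward next packet → 36; now {}
insert 30 → {30}
insert 49 → {49, 30}
forward next packet → 49; now {30}
insert 6 → {30, 6}
insert 39 → {39, 30, 6}
forward next packet → 39; now {30, 6}
forward next packet → 30; now {6}
forward next packet → 6; now {}
insert 41 → {41}
forward next packet → 41; now {}
insert 40 → {40}
forward next packet → 40; now {}
insert 14 → {14}
forward next packet → 14; now {}
insert 22 → {22}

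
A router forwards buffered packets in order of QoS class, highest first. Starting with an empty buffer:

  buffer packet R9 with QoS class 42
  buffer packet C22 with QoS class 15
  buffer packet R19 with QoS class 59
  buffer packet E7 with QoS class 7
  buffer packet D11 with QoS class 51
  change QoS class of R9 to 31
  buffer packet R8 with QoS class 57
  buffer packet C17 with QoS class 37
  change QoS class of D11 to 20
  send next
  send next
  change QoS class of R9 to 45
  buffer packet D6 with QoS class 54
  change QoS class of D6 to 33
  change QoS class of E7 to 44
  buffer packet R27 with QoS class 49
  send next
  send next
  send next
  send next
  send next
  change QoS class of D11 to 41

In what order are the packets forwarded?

R19, R8, R27, R9, E7, C17, D6

add R9 (QoS class 42) → {R9:42}
add C22 (QoS class 15) → {R9:42, C22:15}
add R19 (QoS class 59) → {R19:59, R9:42, C22:15}
add E7 (QoS class 7) → {R19:59, R9:42, C22:15, E7:7}
add D11 (QoS class 51) → {R19:59, D11:51, R9:42, C22:15, E7:7}
update R9 to QoS class 31 → {R19:59, D11:51, R9:31, C22:15, E7:7}
add R8 (QoS class 57) → {R19:59, R8:57, D11:51, R9:31, C22:15, E7:7}
add C17 (QoS class 37) → {R19:59, R8:57, D11:51, C17:37, R9:31, C22:15, E7:7}
update D11 to QoS class 20 → {R19:59, R8:57, C17:37, R9:31, D11:20, C22:15, E7:7}
send next → R19; now {R8:57, C17:37, R9:31, D11:20, C22:15, E7:7}
send next → R8; now {C17:37, R9:31, D11:20, C22:15, E7:7}
update R9 to QoS class 45 → {R9:45, C17:37, D11:20, C22:15, E7:7}
add D6 (QoS class 54) → {D6:54, R9:45, C17:37, D11:20, C22:15, E7:7}
update D6 to QoS class 33 → {R9:45, C17:37, D6:33, D11:20, C22:15, E7:7}
update E7 to QoS class 44 → {R9:45, E7:44, C17:37, D6:33, D11:20, C22:15}
add R27 (QoS class 49) → {R27:49, R9:45, E7:44, C17:37, D6:33, D11:20, C22:15}
send next → R27; now {R9:45, E7:44, C17:37, D6:33, D11:20, C22:15}
send next → R9; now {E7:44, C17:37, D6:33, D11:20, C22:15}
send next → E7; now {C17:37, D6:33, D11:20, C22:15}
send next → C17; now {D6:33, D11:20, C22:15}
send next → D6; now {D11:20, C22:15}
update D11 to QoS class 41 → {D11:41, C22:15}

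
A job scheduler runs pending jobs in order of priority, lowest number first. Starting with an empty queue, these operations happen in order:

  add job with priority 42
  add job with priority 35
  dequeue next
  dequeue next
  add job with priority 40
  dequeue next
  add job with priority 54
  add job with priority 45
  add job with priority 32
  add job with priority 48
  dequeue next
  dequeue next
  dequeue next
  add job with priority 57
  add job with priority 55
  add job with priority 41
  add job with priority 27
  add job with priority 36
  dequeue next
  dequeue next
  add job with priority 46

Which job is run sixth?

48

insert 42 → {42}
insert 35 → {35, 42}
dequeue next → 35; now {42}
dequeue next → 42; now {}
insert 40 → {40}
dequeue next → 40; now {}
insert 54 → {54}
insert 45 → {45, 54}
insert 32 → {32, 45, 54}
insert 48 → {32, 45, 48, 54}
dequeue next → 32; now {45, 48, 54}
dequeue next → 45; now {48, 54}
dequeue next → 48; now {54}
insert 57 → {54, 57}
insert 55 → {54, 55, 57}
insert 41 → {41, 54, 55, 57}
insert 27 → {27, 41, 54, 55, 57}
insert 36 → {27, 36, 41, 54, 55, 57}
dequeue next → 27; now {36, 41, 54, 55, 57}
dequeue next → 36; now {41, 54, 55, 57}
insert 46 → {41, 46, 54, 55, 57}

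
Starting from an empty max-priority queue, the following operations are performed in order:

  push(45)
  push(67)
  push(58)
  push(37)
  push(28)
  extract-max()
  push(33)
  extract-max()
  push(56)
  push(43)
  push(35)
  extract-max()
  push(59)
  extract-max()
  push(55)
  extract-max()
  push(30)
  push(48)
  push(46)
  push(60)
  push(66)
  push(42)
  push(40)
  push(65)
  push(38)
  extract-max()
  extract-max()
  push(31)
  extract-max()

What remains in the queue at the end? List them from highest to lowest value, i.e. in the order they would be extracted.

48, 46, 45, 43, 42, 40, 38, 37, 35, 33, 31, 30, 28

insert 45 → {45}
insert 67 → {67, 45}
insert 58 → {67, 58, 45}
insert 37 → {67, 58, 45, 37}
insert 28 → {67, 58, 45, 37, 28}
extract-max → 67; now {58, 45, 37, 28}
insert 33 → {58, 45, 37, 33, 28}
extract-max → 58; now {45, 37, 33, 28}
insert 56 → {56, 45, 37, 33, 28}
insert 43 → {56, 45, 43, 37, 33, 28}
insert 35 → {56, 45, 43, 37, 35, 33, 28}
extract-max → 56; now {45, 43, 37, 35, 33, 28}
insert 59 → {59, 45, 43, 37, 35, 33, 28}
extract-max → 59; now {45, 43, 37, 35, 33, 28}
insert 55 → {55, 45, 43, 37, 35, 33, 28}
extract-max → 55; now {45, 43, 37, 35, 33, 28}
insert 30 → {45, 43, 37, 35, 33, 30, 28}
insert 48 → {48, 45, 43, 37, 35, 33, 30, 28}
insert 46 → {48, 46, 45, 43, 37, 35, 33, 30, 28}
insert 60 → {60, 48, 46, 45, 43, 37, 35, 33, 30, 28}
insert 66 → {66, 60, 48, 46, 45, 43, 37, 35, 33, 30, 28}
insert 42 → {66, 60, 48, 46, 45, 43, 42, 37, 35, 33, 30, 28}
insert 40 → {66, 60, 48, 46, 45, 43, 42, 40, 37, 35, 33, 30, 28}
insert 65 → {66, 65, 60, 48, 46, 45, 43, 42, 40, 37, 35, 33, 30, 28}
insert 38 → {66, 65, 60, 48, 46, 45, 43, 42, 40, 38, 37, 35, 33, 30, 28}
extract-max → 66; now {65, 60, 48, 46, 45, 43, 42, 40, 38, 37, 35, 33, 30, 28}
extract-max → 65; now {60, 48, 46, 45, 43, 42, 40, 38, 37, 35, 33, 30, 28}
insert 31 → {60, 48, 46, 45, 43, 42, 40, 38, 37, 35, 33, 31, 30, 28}
extract-max → 60; now {48, 46, 45, 43, 42, 40, 38, 37, 35, 33, 31, 30, 28}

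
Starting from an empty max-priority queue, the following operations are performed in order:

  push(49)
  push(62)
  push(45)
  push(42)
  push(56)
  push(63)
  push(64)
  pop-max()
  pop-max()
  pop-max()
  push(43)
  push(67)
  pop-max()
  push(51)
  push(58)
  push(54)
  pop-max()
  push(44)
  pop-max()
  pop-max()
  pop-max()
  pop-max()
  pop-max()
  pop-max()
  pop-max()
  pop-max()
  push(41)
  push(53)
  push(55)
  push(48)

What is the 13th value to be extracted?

42

insert 49 → {49}
insert 62 → {62, 49}
insert 45 → {62, 49, 45}
insert 42 → {62, 49, 45, 42}
insert 56 → {62, 56, 49, 45, 42}
insert 63 → {63, 62, 56, 49, 45, 42}
insert 64 → {64, 63, 62, 56, 49, 45, 42}
pop-max → 64; now {63, 62, 56, 49, 45, 42}
pop-max → 63; now {62, 56, 49, 45, 42}
pop-max → 62; now {56, 49, 45, 42}
insert 43 → {56, 49, 45, 43, 42}
insert 67 → {67, 56, 49, 45, 43, 42}
pop-max → 67; now {56, 49, 45, 43, 42}
insert 51 → {56, 51, 49, 45, 43, 42}
insert 58 → {58, 56, 51, 49, 45, 43, 42}
insert 54 → {58, 56, 54, 51, 49, 45, 43, 42}
pop-max → 58; now {56, 54, 51, 49, 45, 43, 42}
insert 44 → {56, 54, 51, 49, 45, 44, 43, 42}
pop-max → 56; now {54, 51, 49, 45, 44, 43, 42}
pop-max → 54; now {51, 49, 45, 44, 43, 42}
pop-max → 51; now {49, 45, 44, 43, 42}
pop-max → 49; now {45, 44, 43, 42}
pop-max → 45; now {44, 43, 42}
pop-max → 44; now {43, 42}
pop-max → 43; now {42}
pop-max → 42; now {}
insert 41 → {41}
insert 53 → {53, 41}
insert 55 → {55, 53, 41}
insert 48 → {55, 53, 48, 41}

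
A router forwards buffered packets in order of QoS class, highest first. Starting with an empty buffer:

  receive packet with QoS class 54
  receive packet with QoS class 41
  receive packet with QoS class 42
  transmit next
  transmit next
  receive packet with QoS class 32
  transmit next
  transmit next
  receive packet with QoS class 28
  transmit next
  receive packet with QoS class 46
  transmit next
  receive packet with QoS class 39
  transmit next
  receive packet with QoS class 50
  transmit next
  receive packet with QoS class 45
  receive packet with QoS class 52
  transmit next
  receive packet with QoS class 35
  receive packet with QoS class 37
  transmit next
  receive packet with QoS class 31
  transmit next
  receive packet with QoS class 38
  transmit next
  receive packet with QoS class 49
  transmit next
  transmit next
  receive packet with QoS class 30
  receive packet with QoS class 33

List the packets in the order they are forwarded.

54 → 42 → 41 → 32 → 28 → 46 → 39 → 50 → 52 → 45 → 37 → 38 → 49 → 35

insert 54 → {54}
insert 41 → {54, 41}
insert 42 → {54, 42, 41}
transmit next → 54; now {42, 41}
transmit next → 42; now {41}
insert 32 → {41, 32}
transmit next → 41; now {32}
transmit next → 32; now {}
insert 28 → {28}
transmit next → 28; now {}
insert 46 → {46}
transmit next → 46; now {}
insert 39 → {39}
transmit next → 39; now {}
insert 50 → {50}
transmit next → 50; now {}
insert 45 → {45}
insert 52 → {52, 45}
transmit next → 52; now {45}
insert 35 → {45, 35}
insert 37 → {45, 37, 35}
transmit next → 45; now {37, 35}
insert 31 → {37, 35, 31}
transmit next → 37; now {35, 31}
insert 38 → {38, 35, 31}
transmit next → 38; now {35, 31}
insert 49 → {49, 35, 31}
transmit next → 49; now {35, 31}
transmit next → 35; now {31}
insert 30 → {31, 30}
insert 33 → {33, 31, 30}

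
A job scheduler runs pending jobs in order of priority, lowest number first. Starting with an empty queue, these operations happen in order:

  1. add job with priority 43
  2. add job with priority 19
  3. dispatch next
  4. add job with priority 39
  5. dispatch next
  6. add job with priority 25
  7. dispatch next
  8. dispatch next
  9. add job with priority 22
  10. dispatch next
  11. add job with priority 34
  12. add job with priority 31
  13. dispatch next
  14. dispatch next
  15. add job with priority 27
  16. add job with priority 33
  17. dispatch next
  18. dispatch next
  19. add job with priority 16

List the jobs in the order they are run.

insert 43 → {43}
insert 19 → {19, 43}
dispatch next → 19; now {43}
insert 39 → {39, 43}
dispatch next → 39; now {43}
insert 25 → {25, 43}
dispatch next → 25; now {43}
dispatch next → 43; now {}
insert 22 → {22}
dispatch next → 22; now {}
insert 34 → {34}
insert 31 → {31, 34}
dispatch next → 31; now {34}
dispatch next → 34; now {}
insert 27 → {27}
insert 33 → {27, 33}
dispatch next → 27; now {33}
dispatch next → 33; now {}
insert 16 → {16}

19 → 39 → 25 → 43 → 22 → 31 → 34 → 27 → 33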